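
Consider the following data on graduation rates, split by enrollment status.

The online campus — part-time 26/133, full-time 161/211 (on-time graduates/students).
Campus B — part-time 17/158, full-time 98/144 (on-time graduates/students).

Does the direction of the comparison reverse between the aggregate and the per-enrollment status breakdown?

No

Part-time: the online campus 26/133 = 19.5%, Campus B 17/158 = 10.8% → the online campus
Full-time: the online campus 161/211 = 76.3%, Campus B 98/144 = 68.1% → the online campus
Overall: the online campus 187/344 = 54.4%, Campus B 115/302 = 38.1% → the online campus
The online campus wins overall and in every enrollment group — no reversal.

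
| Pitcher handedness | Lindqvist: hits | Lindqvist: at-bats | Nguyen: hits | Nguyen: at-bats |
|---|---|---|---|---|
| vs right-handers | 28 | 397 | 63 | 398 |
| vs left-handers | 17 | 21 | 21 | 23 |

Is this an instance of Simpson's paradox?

Vs right-handers: Lindqvist 28/397 = 7.1%, Nguyen 63/398 = 15.8% → Nguyen
Vs left-handers: Lindqvist 17/21 = 81.0%, Nguyen 21/23 = 91.3% → Nguyen
Overall: Lindqvist 45/418 = 10.8%, Nguyen 84/421 = 20.0% → Nguyen
Nguyen wins overall and in every pitcher group — no reversal.

No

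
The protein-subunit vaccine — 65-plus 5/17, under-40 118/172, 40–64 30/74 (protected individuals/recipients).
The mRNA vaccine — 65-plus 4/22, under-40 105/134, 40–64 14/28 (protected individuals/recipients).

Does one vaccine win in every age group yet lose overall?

65-plus: the protein-subunit vaccine 5/17 = 29.4%, the mRNA vaccine 4/22 = 18.2% → the protein-subunit vaccine
Under-40: the protein-subunit vaccine 118/172 = 68.6%, the mRNA vaccine 105/134 = 78.4% → the mRNA vaccine
40–64: the protein-subunit vaccine 30/74 = 40.5%, the mRNA vaccine 14/28 = 50.0% → the mRNA vaccine
Overall: the protein-subunit vaccine 153/263 = 58.2%, the mRNA vaccine 123/184 = 66.8% → the mRNA vaccine
Neither sweeps: the protein-subunit vaccine wins 1 of 3 groups, the mRNA vaccine wins 2. The mRNA vaccine wins overall but not every group — no Simpson reversal.

No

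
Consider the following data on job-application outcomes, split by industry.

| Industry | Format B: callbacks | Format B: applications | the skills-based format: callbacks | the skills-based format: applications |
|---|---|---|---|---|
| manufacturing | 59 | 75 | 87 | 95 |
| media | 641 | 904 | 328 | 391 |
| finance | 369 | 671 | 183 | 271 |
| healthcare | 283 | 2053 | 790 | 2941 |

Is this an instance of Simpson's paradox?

No

Manufacturing: Format B 59/75 = 78.7%, the skills-based format 87/95 = 91.6% → the skills-based format
Media: Format B 641/904 = 70.9%, the skills-based format 328/391 = 83.9% → the skills-based format
Finance: Format B 369/671 = 55.0%, the skills-based format 183/271 = 67.5% → the skills-based format
Healthcare: Format B 283/2053 = 13.8%, the skills-based format 790/2941 = 26.9% → the skills-based format
Overall: Format B 1352/3703 = 36.5%, the skills-based format 1388/3698 = 37.5% → the skills-based format
The skills-based format wins overall and in every industry group — no reversal.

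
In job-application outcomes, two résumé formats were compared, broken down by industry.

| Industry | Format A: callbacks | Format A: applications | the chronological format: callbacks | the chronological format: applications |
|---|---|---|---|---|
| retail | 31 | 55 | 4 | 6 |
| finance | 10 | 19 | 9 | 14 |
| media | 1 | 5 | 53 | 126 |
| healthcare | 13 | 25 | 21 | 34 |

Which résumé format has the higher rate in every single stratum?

the chronological format

Retail: Format A 31/55 = 56.4%, the chronological format 4/6 = 66.7% → the chronological format
Finance: Format A 10/19 = 52.6%, the chronological format 9/14 = 64.3% → the chronological format
Media: Format A 1/5 = 20.0%, the chronological format 53/126 = 42.1% → the chronological format
Healthcare: Format A 13/25 = 52.0%, the chronological format 21/34 = 61.8% → the chronological format
The chronological format has the higher rate in all 4 groups.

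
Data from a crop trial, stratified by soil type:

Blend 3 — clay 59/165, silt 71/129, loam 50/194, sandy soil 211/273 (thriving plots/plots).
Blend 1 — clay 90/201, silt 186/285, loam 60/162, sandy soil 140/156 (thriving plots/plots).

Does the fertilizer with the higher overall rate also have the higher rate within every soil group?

Clay: Blend 3 59/165 = 35.8%, Blend 1 90/201 = 44.8% → Blend 1
Silt: Blend 3 71/129 = 55.0%, Blend 1 186/285 = 65.3% → Blend 1
Loam: Blend 3 50/194 = 25.8%, Blend 1 60/162 = 37.0% → Blend 1
Sandy soil: Blend 3 211/273 = 77.3%, Blend 1 140/156 = 89.7% → Blend 1
Overall: Blend 3 391/761 = 51.4%, Blend 1 476/804 = 59.2% → Blend 1
Blend 1 wins overall and in every soil group — no reversal.

Yes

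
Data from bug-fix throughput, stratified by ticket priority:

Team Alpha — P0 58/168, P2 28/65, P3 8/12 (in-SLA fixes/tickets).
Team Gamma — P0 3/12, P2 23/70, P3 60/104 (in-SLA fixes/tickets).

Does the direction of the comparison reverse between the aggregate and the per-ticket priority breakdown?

P0: Team Alpha 58/168 = 34.5%, Team Gamma 3/12 = 25.0% → Team Alpha
P2: Team Alpha 28/65 = 43.1%, Team Gamma 23/70 = 32.9% → Team Alpha
P3: Team Alpha 8/12 = 66.7%, Team Gamma 60/104 = 57.7% → Team Alpha
Overall: Team Alpha 94/245 = 38.4%, Team Gamma 86/186 = 46.2% → Team Gamma
Team Alpha wins each ticket group but Team Gamma wins overall — the comparison reverses. Team Alpha's tickets skew toward P0, which has a lower base rate.

Yes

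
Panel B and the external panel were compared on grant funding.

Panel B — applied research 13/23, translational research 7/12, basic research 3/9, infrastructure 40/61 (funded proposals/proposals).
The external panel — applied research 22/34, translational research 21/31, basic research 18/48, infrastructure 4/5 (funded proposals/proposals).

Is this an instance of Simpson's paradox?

Applied research: Panel B 13/23 = 56.5%, the external panel 22/34 = 64.7% → the external panel
Translational research: Panel B 7/12 = 58.3%, the external panel 21/31 = 67.7% → the external panel
Basic research: Panel B 3/9 = 33.3%, the external panel 18/48 = 37.5% → the external panel
Infrastructure: Panel B 40/61 = 65.6%, the external panel 4/5 = 80.0% → the external panel
Overall: Panel B 63/105 = 60.0%, the external panel 65/118 = 55.1% → Panel B
The external panel wins each proposal group but Panel B wins overall — the comparison reverses. The external panel's proposals skew toward basic research, which has a lower base rate.

Yes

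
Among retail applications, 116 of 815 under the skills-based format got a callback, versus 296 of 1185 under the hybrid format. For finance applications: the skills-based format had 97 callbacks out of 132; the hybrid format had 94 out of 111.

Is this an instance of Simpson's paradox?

No

Retail: the skills-based format 116/815 = 14.2%, the hybrid format 296/1185 = 25.0% → the hybrid format
Finance: the skills-based format 97/132 = 73.5%, the hybrid format 94/111 = 84.7% → the hybrid format
Overall: the skills-based format 213/947 = 22.5%, the hybrid format 390/1296 = 30.1% → the hybrid format
The hybrid format wins overall and in every industry group — no reversal.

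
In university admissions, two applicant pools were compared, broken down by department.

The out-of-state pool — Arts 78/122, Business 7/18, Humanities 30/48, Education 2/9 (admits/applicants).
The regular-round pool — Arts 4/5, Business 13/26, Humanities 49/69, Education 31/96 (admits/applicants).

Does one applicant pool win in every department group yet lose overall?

Arts: the out-of-state pool 78/122 = 63.9%, the regular-round pool 4/5 = 80.0% → the regular-round pool
Business: the out-of-state pool 7/18 = 38.9%, the regular-round pool 13/26 = 50.0% → the regular-round pool
Humanities: the out-of-state pool 30/48 = 62.5%, the regular-round pool 49/69 = 71.0% → the regular-round pool
Education: the out-of-state pool 2/9 = 22.2%, the regular-round pool 31/96 = 32.3% → the regular-round pool
Overall: the out-of-state pool 117/197 = 59.4%, the regular-round pool 97/196 = 49.5% → the out-of-state pool
The regular-round pool wins each department group but the out-of-state pool wins overall — the comparison reverses. The regular-round pool's applicants skew toward Education, which has a lower base rate.

Yes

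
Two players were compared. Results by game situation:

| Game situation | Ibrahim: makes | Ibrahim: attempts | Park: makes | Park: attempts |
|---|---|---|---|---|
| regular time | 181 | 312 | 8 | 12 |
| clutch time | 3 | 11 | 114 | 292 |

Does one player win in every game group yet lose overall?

Yes

Regular time: Ibrahim 181/312 = 58.0%, Park 8/12 = 66.7% → Park
Clutch time: Ibrahim 3/11 = 27.3%, Park 114/292 = 39.0% → Park
Overall: Ibrahim 184/323 = 57.0%, Park 122/304 = 40.1% → Ibrahim
Park wins each game group but Ibrahim wins overall — the comparison reverses. Park's attempts skew toward clutch time, which has a lower base rate.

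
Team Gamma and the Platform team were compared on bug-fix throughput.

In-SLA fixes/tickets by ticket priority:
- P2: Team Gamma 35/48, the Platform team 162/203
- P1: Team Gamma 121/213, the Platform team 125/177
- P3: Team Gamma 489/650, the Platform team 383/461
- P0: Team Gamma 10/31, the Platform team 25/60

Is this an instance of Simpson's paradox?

P2: Team Gamma 35/48 = 72.9%, the Platform team 162/203 = 79.8% → the Platform team
P1: Team Gamma 121/213 = 56.8%, the Platform team 125/177 = 70.6% → the Platform team
P3: Team Gamma 489/650 = 75.2%, the Platform team 383/461 = 83.1% → the Platform team
P0: Team Gamma 10/31 = 32.3%, the Platform team 25/60 = 41.7% → the Platform team
Overall: Team Gamma 655/942 = 69.5%, the Platform team 695/901 = 77.1% → the Platform team
The Platform team wins overall and in every ticket group — no reversal.

No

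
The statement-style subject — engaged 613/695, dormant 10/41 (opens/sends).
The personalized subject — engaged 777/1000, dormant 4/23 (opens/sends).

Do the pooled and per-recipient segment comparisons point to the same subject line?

Engaged: the statement-style subject 613/695 = 88.2%, the personalized subject 777/1000 = 77.7% → the statement-style subject
Dormant: the statement-style subject 10/41 = 24.4%, the personalized subject 4/23 = 17.4% → the statement-style subject
Overall: the statement-style subject 623/736 = 84.6%, the personalized subject 781/1023 = 76.3% → the statement-style subject
The statement-style subject wins overall and in every recipient group — no reversal.

Yes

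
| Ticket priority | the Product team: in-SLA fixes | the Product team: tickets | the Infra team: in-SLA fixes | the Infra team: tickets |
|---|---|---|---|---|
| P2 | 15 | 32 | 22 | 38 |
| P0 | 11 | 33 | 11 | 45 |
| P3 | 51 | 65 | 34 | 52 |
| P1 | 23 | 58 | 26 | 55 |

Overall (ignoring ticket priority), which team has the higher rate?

P2: the Product team 15/32 = 46.9%, the Infra team 22/38 = 57.9% → the Infra team
P0: the Product team 11/33 = 33.3%, the Infra team 11/45 = 24.4% → the Product team
P3: the Product team 51/65 = 78.5%, the Infra team 34/52 = 65.4% → the Product team
P1: the Product team 23/58 = 39.7%, the Infra team 26/55 = 47.3% → the Infra team
Overall: the Product team 100/188 = 53.2%, the Infra team 93/190 = 48.9% → the Product team
(Neither sweeps every ticket group, but the Product team has the higher pooled rate.)

the Product team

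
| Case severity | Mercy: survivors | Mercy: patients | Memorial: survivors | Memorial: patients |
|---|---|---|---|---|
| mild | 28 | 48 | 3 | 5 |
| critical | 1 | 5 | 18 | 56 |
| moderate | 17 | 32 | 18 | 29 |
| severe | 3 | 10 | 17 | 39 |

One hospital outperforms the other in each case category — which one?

Memorial

Mild: Mercy 28/48 = 58.3%, Memorial 3/5 = 60.0% → Memorial
Critical: Mercy 1/5 = 20.0%, Memorial 18/56 = 32.1% → Memorial
Moderate: Mercy 17/32 = 53.1%, Memorial 18/29 = 62.1% → Memorial
Severe: Mercy 3/10 = 30.0%, Memorial 17/39 = 43.6% → Memorial
Memorial has the higher rate in all 4 groups.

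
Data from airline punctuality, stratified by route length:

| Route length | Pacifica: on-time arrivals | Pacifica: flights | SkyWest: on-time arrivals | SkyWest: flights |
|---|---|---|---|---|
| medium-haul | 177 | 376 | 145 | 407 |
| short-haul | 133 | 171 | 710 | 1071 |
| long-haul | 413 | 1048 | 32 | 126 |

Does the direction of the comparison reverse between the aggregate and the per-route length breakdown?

Yes

Medium-haul: Pacifica 177/376 = 47.1%, SkyWest 145/407 = 35.6% → Pacifica
Short-haul: Pacifica 133/171 = 77.8%, SkyWest 710/1071 = 66.3% → Pacifica
Long-haul: Pacifica 413/1048 = 39.4%, SkyWest 32/126 = 25.4% → Pacifica
Overall: Pacifica 723/1595 = 45.3%, SkyWest 887/1604 = 55.3% → SkyWest
Pacifica wins each route group but SkyWest wins overall — the comparison reverses. Pacifica's flights skew toward long-haul, which has a lower base rate.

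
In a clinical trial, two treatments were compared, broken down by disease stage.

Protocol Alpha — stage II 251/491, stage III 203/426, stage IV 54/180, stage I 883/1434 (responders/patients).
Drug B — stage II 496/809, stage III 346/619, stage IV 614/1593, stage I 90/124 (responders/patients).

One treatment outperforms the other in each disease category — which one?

Stage II: Protocol Alpha 251/491 = 51.1%, Drug B 496/809 = 61.3% → Drug B
Stage III: Protocol Alpha 203/426 = 47.7%, Drug B 346/619 = 55.9% → Drug B
Stage IV: Protocol Alpha 54/180 = 30.0%, Drug B 614/1593 = 38.5% → Drug B
Stage I: Protocol Alpha 883/1434 = 61.6%, Drug B 90/124 = 72.6% → Drug B
Drug B has the higher rate in all 4 groups.

Drug B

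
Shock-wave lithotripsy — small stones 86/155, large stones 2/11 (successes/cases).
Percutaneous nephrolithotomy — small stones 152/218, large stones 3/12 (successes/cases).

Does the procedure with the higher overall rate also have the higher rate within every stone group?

Yes

Small stones: shock-wave lithotripsy 86/155 = 55.5%, percutaneous nephrolithotomy 152/218 = 69.7% → percutaneous nephrolithotomy
Large stones: shock-wave lithotripsy 2/11 = 18.2%, percutaneous nephrolithotomy 3/12 = 25.0% → percutaneous nephrolithotomy
Overall: shock-wave lithotripsy 88/166 = 53.0%, percutaneous nephrolithotomy 155/230 = 67.4% → percutaneous nephrolithotomy
Percutaneous nephrolithotomy wins overall and in every stone group — no reversal.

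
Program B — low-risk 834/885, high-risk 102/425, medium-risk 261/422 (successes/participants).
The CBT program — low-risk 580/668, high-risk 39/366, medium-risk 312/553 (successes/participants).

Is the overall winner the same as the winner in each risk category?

Low-risk: Program B 834/885 = 94.2%, the CBT program 580/668 = 86.8% → Program B
High-risk: Program B 102/425 = 24.0%, the CBT program 39/366 = 10.7% → Program B
Medium-risk: Program B 261/422 = 61.8%, the CBT program 312/553 = 56.4% → Program B
Overall: Program B 1197/1732 = 69.1%, the CBT program 931/1587 = 58.7% → Program B
Program B wins overall and in every risk group — no reversal.

Yes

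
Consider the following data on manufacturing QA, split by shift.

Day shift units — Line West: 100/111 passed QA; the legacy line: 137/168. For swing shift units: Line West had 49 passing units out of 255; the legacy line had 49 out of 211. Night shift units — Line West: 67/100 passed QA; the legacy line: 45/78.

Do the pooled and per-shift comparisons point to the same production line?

Day shift: Line West 100/111 = 90.1%, the legacy line 137/168 = 81.5% → Line West
Swing shift: Line West 49/255 = 19.2%, the legacy line 49/211 = 23.2% → the legacy line
Night shift: Line West 67/100 = 67.0%, the legacy line 45/78 = 57.7% → Line West
Overall: Line West 216/466 = 46.4%, the legacy line 231/457 = 50.5% → the legacy line
Neither sweeps: Line West wins 2 of 3 groups, the legacy line wins 1. The legacy line wins overall but not every group — no Simpson reversal.

No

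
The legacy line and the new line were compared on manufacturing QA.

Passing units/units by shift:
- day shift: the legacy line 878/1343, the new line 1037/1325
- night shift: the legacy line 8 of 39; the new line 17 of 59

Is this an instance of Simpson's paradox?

Day shift: the legacy line 878/1343 = 65.4%, the new line 1037/1325 = 78.3% → the new line
Night shift: the legacy line 8/39 = 20.5%, the new line 17/59 = 28.8% → the new line
Overall: the legacy line 886/1382 = 64.1%, the new line 1054/1384 = 76.2% → the new line
The new line wins overall and in every shift group — no reversal.

No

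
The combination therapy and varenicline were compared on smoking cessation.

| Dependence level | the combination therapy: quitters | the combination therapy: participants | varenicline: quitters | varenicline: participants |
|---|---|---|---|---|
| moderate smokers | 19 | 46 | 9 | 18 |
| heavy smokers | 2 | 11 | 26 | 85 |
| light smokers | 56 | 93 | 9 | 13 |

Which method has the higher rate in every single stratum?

Moderate smokers: the combination therapy 19/46 = 41.3%, varenicline 9/18 = 50.0% → varenicline
Heavy smokers: the combination therapy 2/11 = 18.2%, varenicline 26/85 = 30.6% → varenicline
Light smokers: the combination therapy 56/93 = 60.2%, varenicline 9/13 = 69.2% → varenicline
Varenicline has the higher rate in all 3 groups.

varenicline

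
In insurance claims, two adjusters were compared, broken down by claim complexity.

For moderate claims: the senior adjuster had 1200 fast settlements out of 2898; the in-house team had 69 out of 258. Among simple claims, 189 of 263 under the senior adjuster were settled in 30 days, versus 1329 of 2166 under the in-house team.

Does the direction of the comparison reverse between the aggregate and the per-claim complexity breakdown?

Moderate: the senior adjuster 1200/2898 = 41.4%, the in-house team 69/258 = 26.7% → the senior adjuster
Simple: the senior adjuster 189/263 = 71.9%, the in-house team 1329/2166 = 61.4% → the senior adjuster
Overall: the senior adjuster 1389/3161 = 43.9%, the in-house team 1398/2424 = 57.7% → the in-house team
The senior adjuster wins each claim group but the in-house team wins overall — the comparison reverses. The senior adjuster's claims skew toward moderate, which has a lower base rate.

Yes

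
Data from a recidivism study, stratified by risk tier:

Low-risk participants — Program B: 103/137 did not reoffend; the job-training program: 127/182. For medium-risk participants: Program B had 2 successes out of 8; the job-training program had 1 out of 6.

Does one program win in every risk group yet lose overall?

Low-risk: Program B 103/137 = 75.2%, the job-training program 127/182 = 69.8% → Program B
Medium-risk: Program B 2/8 = 25.0%, the job-training program 1/6 = 16.7% → Program B
Overall: Program B 105/145 = 72.4%, the job-training program 128/188 = 68.1% → Program B
Program B wins overall and in every risk group — no reversal.

No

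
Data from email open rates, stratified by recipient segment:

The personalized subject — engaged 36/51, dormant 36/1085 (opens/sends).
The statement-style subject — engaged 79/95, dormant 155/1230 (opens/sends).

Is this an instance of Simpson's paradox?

Engaged: the personalized subject 36/51 = 70.6%, the statement-style subject 79/95 = 83.2% → the statement-style subject
Dormant: the personalized subject 36/1085 = 3.3%, the statement-style subject 155/1230 = 12.6% → the statement-style subject
Overall: the personalized subject 72/1136 = 6.3%, the statement-style subject 234/1325 = 17.7% → the statement-style subject
The statement-style subject wins overall and in every recipient group — no reversal.

No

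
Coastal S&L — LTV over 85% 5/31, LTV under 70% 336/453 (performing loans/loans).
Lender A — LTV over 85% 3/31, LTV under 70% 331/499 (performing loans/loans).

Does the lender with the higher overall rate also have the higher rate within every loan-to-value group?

LTV over 85%: Coastal S&L 5/31 = 16.1%, Lender A 3/31 = 9.7% → Coastal S&L
LTV under 70%: Coastal S&L 336/453 = 74.2%, Lender A 331/499 = 66.3% → Coastal S&L
Overall: Coastal S&L 341/484 = 70.5%, Lender A 334/530 = 63.0% → Coastal S&L
Coastal S&L wins overall and in every loan-to-value group — no reversal.

Yes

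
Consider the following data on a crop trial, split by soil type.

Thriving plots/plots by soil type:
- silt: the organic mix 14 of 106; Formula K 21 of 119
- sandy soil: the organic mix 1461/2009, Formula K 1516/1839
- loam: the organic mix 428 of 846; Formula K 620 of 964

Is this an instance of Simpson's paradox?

Silt: the organic mix 14/106 = 13.2%, Formula K 21/119 = 17.6% → Formula K
Sandy soil: the organic mix 1461/2009 = 72.7%, Formula K 1516/1839 = 82.4% → Formula K
Loam: the organic mix 428/846 = 50.6%, Formula K 620/964 = 64.3% → Formula K
Overall: the organic mix 1903/2961 = 64.3%, Formula K 2157/2922 = 73.8% → Formula K
Formula K wins overall and in every soil group — no reversal.

No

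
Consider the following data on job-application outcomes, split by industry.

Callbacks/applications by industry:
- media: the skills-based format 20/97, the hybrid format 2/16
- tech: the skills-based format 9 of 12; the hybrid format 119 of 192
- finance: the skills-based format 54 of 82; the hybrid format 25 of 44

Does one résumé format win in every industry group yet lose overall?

Media: the skills-based format 20/97 = 20.6%, the hybrid format 2/16 = 12.5% → the skills-based format
Tech: the skills-based format 9/12 = 75.0%, the hybrid format 119/192 = 62.0% → the skills-based format
Finance: the skills-based format 54/82 = 65.9%, the hybrid format 25/44 = 56.8% → the skills-based format
Overall: the skills-based format 83/191 = 43.5%, the hybrid format 146/252 = 57.9% → the hybrid format
The skills-based format wins each industry group but the hybrid format wins overall — the comparison reverses. The skills-based format's applications skew toward media, which has a lower base rate.

Yes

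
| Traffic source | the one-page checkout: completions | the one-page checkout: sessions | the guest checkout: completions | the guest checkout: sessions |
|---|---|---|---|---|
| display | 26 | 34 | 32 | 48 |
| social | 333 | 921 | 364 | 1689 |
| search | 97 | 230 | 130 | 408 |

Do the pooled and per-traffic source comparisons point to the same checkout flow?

Display: the one-page checkout 26/34 = 76.5%, the guest checkout 32/48 = 66.7% → the one-page checkout
Social: the one-page checkout 333/921 = 36.2%, the guest checkout 364/1689 = 21.6% → the one-page checkout
Search: the one-page checkout 97/230 = 42.2%, the guest checkout 130/408 = 31.9% → the one-page checkout
Overall: the one-page checkout 456/1185 = 38.5%, the guest checkout 526/2145 = 24.5% → the one-page checkout
The one-page checkout wins overall and in every traffic group — no reversal.

Yes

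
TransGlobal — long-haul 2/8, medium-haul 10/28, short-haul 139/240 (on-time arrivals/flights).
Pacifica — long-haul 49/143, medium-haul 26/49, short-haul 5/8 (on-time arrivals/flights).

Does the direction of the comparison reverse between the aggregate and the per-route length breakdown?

Yes

Long-haul: TransGlobal 2/8 = 25.0%, Pacifica 49/143 = 34.3% → Pacifica
Medium-haul: TransGlobal 10/28 = 35.7%, Pacifica 26/49 = 53.1% → Pacifica
Short-haul: TransGlobal 139/240 = 57.9%, Pacifica 5/8 = 62.5% → Pacifica
Overall: TransGlobal 151/276 = 54.7%, Pacifica 80/200 = 40.0% → TransGlobal
Pacifica wins each route group but TransGlobal wins overall — the comparison reverses. Pacifica's flights skew toward long-haul, which has a lower base rate.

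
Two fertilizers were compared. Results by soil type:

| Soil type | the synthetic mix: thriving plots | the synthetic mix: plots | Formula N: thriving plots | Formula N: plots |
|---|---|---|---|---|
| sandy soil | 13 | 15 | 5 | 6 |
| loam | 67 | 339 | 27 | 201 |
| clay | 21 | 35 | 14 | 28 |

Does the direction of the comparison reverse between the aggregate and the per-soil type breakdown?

Sandy soil: the synthetic mix 13/15 = 86.7%, Formula N 5/6 = 83.3% → the synthetic mix
Loam: the synthetic mix 67/339 = 19.8%, Formula N 27/201 = 13.4% → the synthetic mix
Clay: the synthetic mix 21/35 = 60.0%, Formula N 14/28 = 50.0% → the synthetic mix
Overall: the synthetic mix 101/389 = 26.0%, Formula N 46/235 = 19.6% → the synthetic mix
The synthetic mix wins overall and in every soil group — no reversal.

No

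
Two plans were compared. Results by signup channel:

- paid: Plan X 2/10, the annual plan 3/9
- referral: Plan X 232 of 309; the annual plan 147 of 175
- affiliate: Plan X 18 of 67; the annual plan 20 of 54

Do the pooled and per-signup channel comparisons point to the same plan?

Paid: Plan X 2/10 = 20.0%, the annual plan 3/9 = 33.3% → the annual plan
Referral: Plan X 232/309 = 75.1%, the annual plan 147/175 = 84.0% → the annual plan
Affiliate: Plan X 18/67 = 26.9%, the annual plan 20/54 = 37.0% → the annual plan
Overall: Plan X 252/386 = 65.3%, the annual plan 170/238 = 71.4% → the annual plan
The annual plan wins overall and in every signup group — no reversal.

Yes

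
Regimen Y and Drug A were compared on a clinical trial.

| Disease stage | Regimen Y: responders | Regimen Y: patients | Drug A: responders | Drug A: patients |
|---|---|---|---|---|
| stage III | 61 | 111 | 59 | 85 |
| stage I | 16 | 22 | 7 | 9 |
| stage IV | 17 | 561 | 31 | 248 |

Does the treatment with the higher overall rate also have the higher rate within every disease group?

Stage III: Regimen Y 61/111 = 55.0%, Drug A 59/85 = 69.4% → Drug A
Stage I: Regimen Y 16/22 = 72.7%, Drug A 7/9 = 77.8% → Drug A
Stage IV: Regimen Y 17/561 = 3.0%, Drug A 31/248 = 12.5% → Drug A
Overall: Regimen Y 94/694 = 13.5%, Drug A 97/342 = 28.4% → Drug A
Drug A wins overall and in every disease group — no reversal.

Yes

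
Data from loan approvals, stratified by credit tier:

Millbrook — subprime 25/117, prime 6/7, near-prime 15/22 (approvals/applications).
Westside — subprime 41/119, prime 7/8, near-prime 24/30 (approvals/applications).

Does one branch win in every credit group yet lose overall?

No

Subprime: Millbrook 25/117 = 21.4%, Westside 41/119 = 34.5% → Westside
Prime: Millbrook 6/7 = 85.7%, Westside 7/8 = 87.5% → Westside
Near-prime: Millbrook 15/22 = 68.2%, Westside 24/30 = 80.0% → Westside
Overall: Millbrook 46/146 = 31.5%, Westside 72/157 = 45.9% → Westside
Westside wins overall and in every credit group — no reversal.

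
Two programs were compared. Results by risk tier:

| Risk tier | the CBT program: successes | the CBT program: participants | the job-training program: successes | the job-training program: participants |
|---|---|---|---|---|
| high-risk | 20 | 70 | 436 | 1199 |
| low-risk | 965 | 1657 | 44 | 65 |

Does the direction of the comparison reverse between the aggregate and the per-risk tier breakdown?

Yes

High-risk: the CBT program 20/70 = 28.6%, the job-training program 436/1199 = 36.4% → the job-training program
Low-risk: the CBT program 965/1657 = 58.2%, the job-training program 44/65 = 67.7% → the job-training program
Overall: the CBT program 985/1727 = 57.0%, the job-training program 480/1264 = 38.0% → the CBT program
The job-training program wins each risk group but the CBT program wins overall — the comparison reverses. The job-training program's participants skew toward high-risk, which has a lower base rate.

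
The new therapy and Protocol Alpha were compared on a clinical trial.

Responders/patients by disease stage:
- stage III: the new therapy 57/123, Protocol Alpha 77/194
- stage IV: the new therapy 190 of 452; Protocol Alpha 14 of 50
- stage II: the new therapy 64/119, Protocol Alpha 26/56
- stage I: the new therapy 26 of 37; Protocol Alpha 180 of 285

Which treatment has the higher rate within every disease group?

Stage III: the new therapy 57/123 = 46.3%, Protocol Alpha 77/194 = 39.7% → the new therapy
Stage IV: the new therapy 190/452 = 42.0%, Protocol Alpha 14/50 = 28.0% → the new therapy
Stage II: the new therapy 64/119 = 53.8%, Protocol Alpha 26/56 = 46.4% → the new therapy
Stage I: the new therapy 26/37 = 70.3%, Protocol Alpha 180/285 = 63.2% → the new therapy
The new therapy has the higher rate in all 4 groups.

the new therapy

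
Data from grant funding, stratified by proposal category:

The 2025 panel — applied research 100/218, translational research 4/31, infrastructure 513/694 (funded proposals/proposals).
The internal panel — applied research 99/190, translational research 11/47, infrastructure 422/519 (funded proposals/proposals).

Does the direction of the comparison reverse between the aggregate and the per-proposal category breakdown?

No

Applied research: the 2025 panel 100/218 = 45.9%, the internal panel 99/190 = 52.1% → the internal panel
Translational research: the 2025 panel 4/31 = 12.9%, the internal panel 11/47 = 23.4% → the internal panel
Infrastructure: the 2025 panel 513/694 = 73.9%, the internal panel 422/519 = 81.3% → the internal panel
Overall: the 2025 panel 617/943 = 65.4%, the internal panel 532/756 = 70.4% → the internal panel
The internal panel wins overall and in every proposal group — no reversal.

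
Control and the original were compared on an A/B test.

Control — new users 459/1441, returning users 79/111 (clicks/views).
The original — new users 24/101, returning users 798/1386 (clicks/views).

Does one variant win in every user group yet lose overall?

New users: Control 459/1441 = 31.9%, the original 24/101 = 23.8% → Control
Returning users: Control 79/111 = 71.2%, the original 798/1386 = 57.6% → Control
Overall: Control 538/1552 = 34.7%, the original 822/1487 = 55.3% → the original
Control wins each user group but the original wins overall — the comparison reverses. Control's views skew toward new users, which has a lower base rate.

Yes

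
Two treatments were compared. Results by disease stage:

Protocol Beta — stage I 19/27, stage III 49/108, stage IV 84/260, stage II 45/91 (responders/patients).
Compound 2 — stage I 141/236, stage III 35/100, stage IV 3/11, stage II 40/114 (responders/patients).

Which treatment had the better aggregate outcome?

Compound 2

Stage I: Protocol Beta 19/27 = 70.4%, Compound 2 141/236 = 59.7% → Protocol Beta
Stage III: Protocol Beta 49/108 = 45.4%, Compound 2 35/100 = 35.0% → Protocol Beta
Stage IV: Protocol Beta 84/260 = 32.3%, Compound 2 3/11 = 27.3% → Protocol Beta
Stage II: Protocol Beta 45/91 = 49.5%, Compound 2 40/114 = 35.1% → Protocol Beta
Overall: Protocol Beta 197/486 = 40.5%, Compound 2 219/461 = 47.5% → Compound 2
(Protocol Beta wins every disease group but Compound 2 wins overall — Protocol Beta's patients skew toward the low-rate stage IV group.)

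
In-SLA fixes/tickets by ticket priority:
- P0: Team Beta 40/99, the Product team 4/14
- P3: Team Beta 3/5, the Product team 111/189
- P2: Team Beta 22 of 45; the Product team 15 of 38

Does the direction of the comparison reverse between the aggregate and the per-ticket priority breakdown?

P0: Team Beta 40/99 = 40.4%, the Product team 4/14 = 28.6% → Team Beta
P3: Team Beta 3/5 = 60.0%, the Product team 111/189 = 58.7% → Team Beta
P2: Team Beta 22/45 = 48.9%, the Product team 15/38 = 39.5% → Team Beta
Overall: Team Beta 65/149 = 43.6%, the Product team 130/241 = 53.9% → the Product team
Team Beta wins each ticket group but the Product team wins overall — the comparison reverses. Team Beta's tickets skew toward P0, which has a lower base rate.

Yes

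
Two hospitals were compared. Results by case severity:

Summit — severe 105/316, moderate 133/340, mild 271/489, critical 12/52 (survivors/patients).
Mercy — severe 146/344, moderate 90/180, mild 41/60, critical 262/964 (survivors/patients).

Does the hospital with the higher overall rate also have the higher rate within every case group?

Severe: Summit 105/316 = 33.2%, Mercy 146/344 = 42.4% → Mercy
Moderate: Summit 133/340 = 39.1%, Mercy 90/180 = 50.0% → Mercy
Mild: Summit 271/489 = 55.4%, Mercy 41/60 = 68.3% → Mercy
Critical: Summit 12/52 = 23.1%, Mercy 262/964 = 27.2% → Mercy
Overall: Summit 521/1197 = 43.5%, Mercy 539/1548 = 34.8% → Summit
Mercy wins each case group but Summit wins overall — the comparison reverses. Mercy's patients skew toward critical, which has a lower base rate.

No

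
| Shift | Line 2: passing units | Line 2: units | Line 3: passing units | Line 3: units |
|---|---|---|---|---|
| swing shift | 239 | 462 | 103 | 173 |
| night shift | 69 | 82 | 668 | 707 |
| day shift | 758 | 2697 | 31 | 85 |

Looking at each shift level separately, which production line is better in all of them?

Line 3

Swing shift: Line 2 239/462 = 51.7%, Line 3 103/173 = 59.5% → Line 3
Night shift: Line 2 69/82 = 84.1%, Line 3 668/707 = 94.5% → Line 3
Day shift: Line 2 758/2697 = 28.1%, Line 3 31/85 = 36.5% → Line 3
Line 3 has the higher rate in all 3 groups.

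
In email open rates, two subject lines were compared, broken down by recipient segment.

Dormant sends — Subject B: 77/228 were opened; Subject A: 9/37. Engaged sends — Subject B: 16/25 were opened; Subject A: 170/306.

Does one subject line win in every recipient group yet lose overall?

Yes

Dormant: Subject B 77/228 = 33.8%, Subject A 9/37 = 24.3% → Subject B
Engaged: Subject B 16/25 = 64.0%, Subject A 170/306 = 55.6% → Subject B
Overall: Subject B 93/253 = 36.8%, Subject A 179/343 = 52.2% → Subject A
Subject B wins each recipient group but Subject A wins overall — the comparison reverses. Subject B's sends skew toward dormant, which has a lower base rate.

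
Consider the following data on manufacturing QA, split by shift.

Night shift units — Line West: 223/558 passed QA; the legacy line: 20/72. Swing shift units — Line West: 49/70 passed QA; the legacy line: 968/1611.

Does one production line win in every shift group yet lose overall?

Yes

Night shift: Line West 223/558 = 40.0%, the legacy line 20/72 = 27.8% → Line West
Swing shift: Line West 49/70 = 70.0%, the legacy line 968/1611 = 60.1% → Line West
Overall: Line West 272/628 = 43.3%, the legacy line 988/1683 = 58.7% → the legacy line
Line West wins each shift group but the legacy line wins overall — the comparison reverses. Line West's units skew toward night shift, which has a lower base rate.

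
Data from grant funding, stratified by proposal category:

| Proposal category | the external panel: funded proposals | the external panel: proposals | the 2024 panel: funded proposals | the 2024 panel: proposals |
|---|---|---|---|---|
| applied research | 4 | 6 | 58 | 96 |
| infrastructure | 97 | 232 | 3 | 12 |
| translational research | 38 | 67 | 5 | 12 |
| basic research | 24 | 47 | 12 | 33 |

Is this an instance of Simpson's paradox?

Applied research: the external panel 4/6 = 66.7%, the 2024 panel 58/96 = 60.4% → the external panel
Infrastructure: the external panel 97/232 = 41.8%, the 2024 panel 3/12 = 25.0% → the external panel
Translational research: the external panel 38/67 = 56.7%, the 2024 panel 5/12 = 41.7% → the external panel
Basic research: the external panel 24/47 = 51.1%, the 2024 panel 12/33 = 36.4% → the external panel
Overall: the external panel 163/352 = 46.3%, the 2024 panel 78/153 = 51.0% → the 2024 panel
The external panel wins each proposal group but the 2024 panel wins overall — the comparison reverses. The external panel's proposals skew toward infrastructure, which has a lower base rate.

Yes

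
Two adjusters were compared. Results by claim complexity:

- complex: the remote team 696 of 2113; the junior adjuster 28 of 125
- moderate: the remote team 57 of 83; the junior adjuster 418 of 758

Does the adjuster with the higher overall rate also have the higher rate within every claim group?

No

Complex: the remote team 696/2113 = 32.9%, the junior adjuster 28/125 = 22.4% → the remote team
Moderate: the remote team 57/83 = 68.7%, the junior adjuster 418/758 = 55.1% → the remote team
Overall: the remote team 753/2196 = 34.3%, the junior adjuster 446/883 = 50.5% → the junior adjuster
The remote team wins each claim group but the junior adjuster wins overall — the comparison reverses. The remote team's claims skew toward complex, which has a lower base rate.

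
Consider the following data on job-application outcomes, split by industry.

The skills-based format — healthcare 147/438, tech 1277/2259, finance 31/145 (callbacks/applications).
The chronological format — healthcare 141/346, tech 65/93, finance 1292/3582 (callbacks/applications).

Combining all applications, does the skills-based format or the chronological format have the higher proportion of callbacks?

the skills-based format

Healthcare: the skills-based format 147/438 = 33.6%, the chronological format 141/346 = 40.8% → the chronological format
Tech: the skills-based format 1277/2259 = 56.5%, the chronological format 65/93 = 69.9% → the chronological format
Finance: the skills-based format 31/145 = 21.4%, the chronological format 1292/3582 = 36.1% → the chronological format
Overall: the skills-based format 1455/2842 = 51.2%, the chronological format 1498/4021 = 37.3% → the skills-based format
(The chronological format wins every industry group but the skills-based format wins overall — the chronological format's applications skew toward the low-rate finance group.)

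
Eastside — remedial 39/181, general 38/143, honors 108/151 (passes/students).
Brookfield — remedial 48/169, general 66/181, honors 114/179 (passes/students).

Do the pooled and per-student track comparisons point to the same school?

No

Remedial: Eastside 39/181 = 21.5%, Brookfield 48/169 = 28.4% → Brookfield
General: Eastside 38/143 = 26.6%, Brookfield 66/181 = 36.5% → Brookfield
Honors: Eastside 108/151 = 71.5%, Brookfield 114/179 = 63.7% → Eastside
Overall: Eastside 185/475 = 38.9%, Brookfield 228/529 = 43.1% → Brookfield
Neither sweeps: Eastside wins 1 of 3 groups, Brookfield wins 2. Brookfield wins overall but not every group — no Simpson reversal.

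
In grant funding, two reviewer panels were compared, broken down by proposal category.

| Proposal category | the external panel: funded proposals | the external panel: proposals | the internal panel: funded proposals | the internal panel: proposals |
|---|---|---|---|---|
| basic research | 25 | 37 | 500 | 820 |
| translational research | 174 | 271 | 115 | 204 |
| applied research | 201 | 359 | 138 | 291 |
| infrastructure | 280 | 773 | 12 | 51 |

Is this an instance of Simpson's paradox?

Yes

Basic research: the external panel 25/37 = 67.6%, the internal panel 500/820 = 61.0% → the external panel
Translational research: the external panel 174/271 = 64.2%, the internal panel 115/204 = 56.4% → the external panel
Applied research: the external panel 201/359 = 56.0%, the internal panel 138/291 = 47.4% → the external panel
Infrastructure: the external panel 280/773 = 36.2%, the internal panel 12/51 = 23.5% → the external panel
Overall: the external panel 680/1440 = 47.2%, the internal panel 765/1366 = 56.0% → the internal panel
The external panel wins each proposal group but the internal panel wins overall — the comparison reverses. The external panel's proposals skew toward infrastructure, which has a lower base rate.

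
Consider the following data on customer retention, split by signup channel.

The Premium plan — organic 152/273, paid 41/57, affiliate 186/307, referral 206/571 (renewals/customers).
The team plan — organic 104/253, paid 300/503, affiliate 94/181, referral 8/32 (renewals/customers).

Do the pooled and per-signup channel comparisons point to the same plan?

No

Organic: the Premium plan 152/273 = 55.7%, the team plan 104/253 = 41.1% → the Premium plan
Paid: the Premium plan 41/57 = 71.9%, the team plan 300/503 = 59.6% → the Premium plan
Affiliate: the Premium plan 186/307 = 60.6%, the team plan 94/181 = 51.9% → the Premium plan
Referral: the Premium plan 206/571 = 36.1%, the team plan 8/32 = 25.0% → the Premium plan
Overall: the Premium plan 585/1208 = 48.4%, the team plan 506/969 = 52.2% → the team plan
The Premium plan wins each signup group but the team plan wins overall — the comparison reverses. The Premium plan's customers skew toward referral, which has a lower base rate.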